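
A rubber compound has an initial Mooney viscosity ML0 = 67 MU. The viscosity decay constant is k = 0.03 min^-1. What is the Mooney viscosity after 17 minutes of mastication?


ML = ML0 * exp(-k * t)
ML = 67 * exp(-0.03 * 17)
ML = 67 * 0.6005
ML = 40.23 MU

40.23 MU


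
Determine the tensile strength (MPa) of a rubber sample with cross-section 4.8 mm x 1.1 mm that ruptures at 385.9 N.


Area = width * thickness = 4.8 * 1.1 = 5.28 mm^2
TS = force / area = 385.9 / 5.28 = 73.09 MPa

73.09 MPa


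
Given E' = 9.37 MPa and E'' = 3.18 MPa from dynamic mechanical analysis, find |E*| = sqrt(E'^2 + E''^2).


|E*| = sqrt(E'^2 + E''^2)
= sqrt(9.37^2 + 3.18^2)
= sqrt(87.7969 + 10.1124)
= 9.895 MPa

9.895 MPa


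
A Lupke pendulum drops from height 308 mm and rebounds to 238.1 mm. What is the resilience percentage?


Resilience = h_rebound / h_drop * 100
= 238.1 / 308 * 100
= 77.3%

77.3%


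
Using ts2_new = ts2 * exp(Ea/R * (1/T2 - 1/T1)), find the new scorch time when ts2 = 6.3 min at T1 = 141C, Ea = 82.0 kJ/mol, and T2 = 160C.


Convert temperatures: T1 = 141 + 273.15 = 414.15 K, T2 = 160 + 273.15 = 433.15 K
ts2_new = 6.3 * exp(82000 / 8.314 * (1/433.15 - 1/414.15))
1/T2 - 1/T1 = -1.0592e-04
ts2_new = 2.22 min

2.22 min


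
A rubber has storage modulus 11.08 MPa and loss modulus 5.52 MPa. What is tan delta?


tan delta = E'' / E'
= 5.52 / 11.08
= 0.4982

tan delta = 0.4982


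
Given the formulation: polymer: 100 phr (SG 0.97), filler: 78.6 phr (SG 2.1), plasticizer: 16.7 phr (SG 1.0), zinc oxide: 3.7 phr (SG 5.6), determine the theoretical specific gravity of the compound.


Sum of weights = 199.0
Volume contributions:
  polymer: 100/0.97 = 103.0928
  filler: 78.6/2.1 = 37.4286
  plasticizer: 16.7/1.0 = 16.7000
  zinc oxide: 3.7/5.6 = 0.6607
Sum of volumes = 157.8821
SG = 199.0 / 157.8821 = 1.26

SG = 1.26


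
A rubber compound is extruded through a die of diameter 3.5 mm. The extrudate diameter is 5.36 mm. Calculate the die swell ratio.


Die swell ratio = D_extrudate / D_die
= 5.36 / 3.5
= 1.531

Die swell = 1.531


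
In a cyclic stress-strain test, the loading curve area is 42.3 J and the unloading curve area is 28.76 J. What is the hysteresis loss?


Hysteresis loss = loading - unloading
= 42.3 - 28.76
= 13.54 J

13.54 J


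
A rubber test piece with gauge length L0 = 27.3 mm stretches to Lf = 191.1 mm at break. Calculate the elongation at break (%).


Elongation = (Lf - L0) / L0 * 100
= (191.1 - 27.3) / 27.3 * 100
= 163.8 / 27.3 * 100
= 600.0%

600.0%


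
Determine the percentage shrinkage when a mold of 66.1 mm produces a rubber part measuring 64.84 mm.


Shrinkage = (mold - part) / mold * 100
= (66.1 - 64.84) / 66.1 * 100
= 1.26 / 66.1 * 100
= 1.91%

1.91%


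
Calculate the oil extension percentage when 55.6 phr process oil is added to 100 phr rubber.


Oil % = oil / (100 + oil) * 100
= 55.6 / (100 + 55.6) * 100
= 55.6 / 155.6 * 100
= 35.73%

35.73%


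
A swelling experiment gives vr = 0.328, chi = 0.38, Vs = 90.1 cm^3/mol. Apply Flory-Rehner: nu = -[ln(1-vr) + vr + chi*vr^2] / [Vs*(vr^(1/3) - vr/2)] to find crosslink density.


ln(1 - vr) = ln(1 - 0.328) = -0.3975
Numerator = -((-0.3975) + 0.328 + 0.38 * 0.328^2) = 0.0286
Denominator = 90.1 * (0.328^(1/3) - 0.328/2) = 47.3605
nu = 0.0286 / 47.3605 = 6.0420e-04 mol/cm^3

6.0420e-04 mol/cm^3


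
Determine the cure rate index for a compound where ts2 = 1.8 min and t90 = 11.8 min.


CRI = 100 / (t90 - ts2)
= 100 / (11.8 - 1.8)
= 100 / 10.0
= 10.0 min^-1

10.0 min^-1


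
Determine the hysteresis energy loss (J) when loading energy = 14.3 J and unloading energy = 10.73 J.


Hysteresis loss = loading - unloading
= 14.3 - 10.73
= 3.57 J

3.57 J


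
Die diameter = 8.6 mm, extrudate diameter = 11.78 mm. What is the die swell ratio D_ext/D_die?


Die swell ratio = D_extrudate / D_die
= 11.78 / 8.6
= 1.37

Die swell = 1.37


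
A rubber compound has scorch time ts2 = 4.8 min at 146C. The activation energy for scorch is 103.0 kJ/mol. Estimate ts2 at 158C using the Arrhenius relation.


Convert temperatures: T1 = 146 + 273.15 = 419.15 K, T2 = 158 + 273.15 = 431.15 K
ts2_new = 4.8 * exp(103000 / 8.314 * (1/431.15 - 1/419.15))
1/T2 - 1/T1 = -6.6402e-05
ts2_new = 2.11 min

2.11 min


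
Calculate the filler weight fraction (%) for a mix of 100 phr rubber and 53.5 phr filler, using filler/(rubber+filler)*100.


Filler % = filler / (rubber + filler) * 100
= 53.5 / (100 + 53.5) * 100
= 53.5 / 153.5 * 100
= 34.85%

34.85%


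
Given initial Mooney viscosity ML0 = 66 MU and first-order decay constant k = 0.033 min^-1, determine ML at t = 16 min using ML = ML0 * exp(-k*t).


ML = ML0 * exp(-k * t)
ML = 66 * exp(-0.033 * 16)
ML = 66 * 0.5898
ML = 38.93 MU

38.93 MU


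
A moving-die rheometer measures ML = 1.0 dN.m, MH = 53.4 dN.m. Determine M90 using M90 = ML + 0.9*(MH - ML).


M90 = ML + 0.9 * (MH - ML)
M90 = 1.0 + 0.9 * (53.4 - 1.0)
M90 = 1.0 + 0.9 * 52.4
M90 = 48.16 dN.m

48.16 dN.m


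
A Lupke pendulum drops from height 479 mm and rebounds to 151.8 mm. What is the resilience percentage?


Resilience = h_rebound / h_drop * 100
= 151.8 / 479 * 100
= 31.7%

31.7%


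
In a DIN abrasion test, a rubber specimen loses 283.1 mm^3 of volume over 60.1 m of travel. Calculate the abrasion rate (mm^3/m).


Rate = volume_loss / distance
= 283.1 / 60.1
= 4.71 mm^3/m

4.71 mm^3/m


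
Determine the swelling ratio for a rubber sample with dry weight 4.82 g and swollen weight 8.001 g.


Q = W_swollen / W_dry
Q = 8.001 / 4.82
Q = 1.66

Q = 1.66


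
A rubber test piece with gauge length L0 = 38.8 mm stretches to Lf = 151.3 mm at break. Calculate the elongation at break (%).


Elongation = (Lf - L0) / L0 * 100
= (151.3 - 38.8) / 38.8 * 100
= 112.5 / 38.8 * 100
= 289.9%

289.9%


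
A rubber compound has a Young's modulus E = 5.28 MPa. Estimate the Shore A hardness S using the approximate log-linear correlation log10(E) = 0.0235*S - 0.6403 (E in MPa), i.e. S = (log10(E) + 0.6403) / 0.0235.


log10(E) = 0.0235*S - 0.6403  =>  S = (log10(E) + 0.6403) / 0.0235
log10(5.28) = 0.722634
S = (0.722634 + 0.6403) / 0.0235 = 1.362934 / 0.0235
S = 58.0

Shore A = 58.0


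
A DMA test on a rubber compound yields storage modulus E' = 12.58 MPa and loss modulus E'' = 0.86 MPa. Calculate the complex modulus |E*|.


|E*| = sqrt(E'^2 + E''^2)
= sqrt(12.58^2 + 0.86^2)
= sqrt(158.2564 + 0.7396)
= 12.609 MPa

12.609 MPa


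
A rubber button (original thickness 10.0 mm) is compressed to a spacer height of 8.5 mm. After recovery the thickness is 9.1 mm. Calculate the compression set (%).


CS = (t0 - recovered) / (t0 - ts) * 100
= (10.0 - 9.1) / (10.0 - 8.5) * 100
= 0.9 / 1.5 * 100
= 60.0%

60.0%


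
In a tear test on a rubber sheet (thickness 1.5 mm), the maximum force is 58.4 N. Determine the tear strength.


Tear strength = force / thickness
= 58.4 / 1.5
= 38.93 N/mm

38.93 N/mm


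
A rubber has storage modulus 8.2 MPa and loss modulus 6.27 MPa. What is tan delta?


tan delta = E'' / E'
= 6.27 / 8.2
= 0.7646

tan delta = 0.7646


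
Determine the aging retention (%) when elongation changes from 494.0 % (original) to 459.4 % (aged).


Retention = aged / original * 100
= 459.4 / 494.0 * 100
= 93.0%

93.0%


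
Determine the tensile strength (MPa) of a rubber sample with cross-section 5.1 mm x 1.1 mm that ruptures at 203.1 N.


Area = width * thickness = 5.1 * 1.1 = 5.61 mm^2
TS = force / area = 203.1 / 5.61 = 36.2 MPa

36.2 MPa


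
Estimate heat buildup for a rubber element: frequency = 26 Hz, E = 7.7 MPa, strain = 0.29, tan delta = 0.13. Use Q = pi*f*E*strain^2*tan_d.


Q = pi * f * E * strain^2 * tan_d
= pi * 26 * 7.7 * 0.29^2 * 0.13
= pi * 26 * 7.7 * 0.0841 * 0.13
= 6.8763

Q = 6.8763


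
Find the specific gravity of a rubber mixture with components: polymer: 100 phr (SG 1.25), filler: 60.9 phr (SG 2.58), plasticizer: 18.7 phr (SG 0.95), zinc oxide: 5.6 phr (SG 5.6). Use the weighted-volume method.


Sum of weights = 185.2
Volume contributions:
  polymer: 100/1.25 = 80.0000
  filler: 60.9/2.58 = 23.6047
  plasticizer: 18.7/0.95 = 19.6842
  zinc oxide: 5.6/5.6 = 1.0000
Sum of volumes = 124.2889
SG = 185.2 / 124.2889 = 1.49

SG = 1.49


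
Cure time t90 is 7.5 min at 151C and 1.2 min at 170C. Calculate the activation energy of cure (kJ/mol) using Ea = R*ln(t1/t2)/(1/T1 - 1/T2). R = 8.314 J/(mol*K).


T1 = 424.15 K, T2 = 443.15 K
1/T1 - 1/T2 = 1.0108e-04
ln(t1/t2) = ln(7.5/1.2) = 1.8326
Ea = 8.314 * 1.8326 / 1.0108e-04 = 150726.6107 J/mol
Ea = 150.73 kJ/mol

150.73 kJ/mol


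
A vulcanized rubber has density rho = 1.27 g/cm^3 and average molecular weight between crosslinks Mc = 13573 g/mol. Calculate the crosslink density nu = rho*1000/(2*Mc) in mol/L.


nu = rho * 1000 / (2 * Mc)
nu = 1.27 * 1000 / (2 * 13573)
nu = 1270.0 / 27146
nu = 0.0468 mol/L

0.0468 mol/L


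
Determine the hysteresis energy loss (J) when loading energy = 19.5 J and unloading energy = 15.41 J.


Hysteresis loss = loading - unloading
= 19.5 - 15.41
= 4.09 J

4.09 J


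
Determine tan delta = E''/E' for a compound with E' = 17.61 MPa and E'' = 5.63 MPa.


tan delta = E'' / E'
= 5.63 / 17.61
= 0.3197

tan delta = 0.3197


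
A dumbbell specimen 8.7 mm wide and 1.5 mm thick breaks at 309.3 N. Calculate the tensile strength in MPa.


Area = width * thickness = 8.7 * 1.5 = 13.05 mm^2
TS = force / area = 309.3 / 13.05 = 23.7 MPa

23.7 MPa


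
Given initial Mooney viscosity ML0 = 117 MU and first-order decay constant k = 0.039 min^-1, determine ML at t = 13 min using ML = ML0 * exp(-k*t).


ML = ML0 * exp(-k * t)
ML = 117 * exp(-0.039 * 13)
ML = 117 * 0.6023
ML = 70.47 MU

70.47 MU


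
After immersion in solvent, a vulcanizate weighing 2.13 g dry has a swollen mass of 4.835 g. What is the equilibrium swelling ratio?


Q = W_swollen / W_dry
Q = 4.835 / 2.13
Q = 2.27

Q = 2.27


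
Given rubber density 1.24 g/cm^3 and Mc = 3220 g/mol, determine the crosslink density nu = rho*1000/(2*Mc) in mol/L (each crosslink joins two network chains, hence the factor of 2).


nu = rho * 1000 / (2 * Mc)
nu = 1.24 * 1000 / (2 * 3220)
nu = 1240.0 / 6440
nu = 0.1925 mol/L

0.1925 mol/L


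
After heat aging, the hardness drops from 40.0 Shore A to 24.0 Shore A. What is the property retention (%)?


Retention = aged / original * 100
= 24.0 / 40.0 * 100
= 60.0%

60.0%


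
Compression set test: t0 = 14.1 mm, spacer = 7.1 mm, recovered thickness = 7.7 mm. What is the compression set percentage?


CS = (t0 - recovered) / (t0 - ts) * 100
= (14.1 - 7.7) / (14.1 - 7.1) * 100
= 6.4 / 7.0 * 100
= 91.4%

91.4%


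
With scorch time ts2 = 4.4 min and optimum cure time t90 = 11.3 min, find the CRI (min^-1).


CRI = 100 / (t90 - ts2)
= 100 / (11.3 - 4.4)
= 100 / 6.9
= 14.49 min^-1

14.49 min^-1


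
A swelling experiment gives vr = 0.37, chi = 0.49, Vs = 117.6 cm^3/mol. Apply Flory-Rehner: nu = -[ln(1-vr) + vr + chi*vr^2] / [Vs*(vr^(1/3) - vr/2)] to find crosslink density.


ln(1 - vr) = ln(1 - 0.37) = -0.4620
Numerator = -((-0.4620) + 0.37 + 0.49 * 0.37^2) = 0.0250
Denominator = 117.6 * (0.37^(1/3) - 0.37/2) = 62.6697
nu = 0.0250 / 62.6697 = 3.9819e-04 mol/cm^3

3.9819e-04 mol/cm^3


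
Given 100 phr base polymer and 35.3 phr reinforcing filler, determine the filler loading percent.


Filler % = filler / (rubber + filler) * 100
= 35.3 / (100 + 35.3) * 100
= 35.3 / 135.3 * 100
= 26.09%

26.09%


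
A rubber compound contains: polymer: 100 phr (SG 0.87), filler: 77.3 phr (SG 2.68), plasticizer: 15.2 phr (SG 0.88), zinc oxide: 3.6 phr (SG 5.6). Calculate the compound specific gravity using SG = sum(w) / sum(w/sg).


Sum of weights = 196.1
Volume contributions:
  polymer: 100/0.87 = 114.9425
  filler: 77.3/2.68 = 28.8433
  plasticizer: 15.2/0.88 = 17.2727
  zinc oxide: 3.6/5.6 = 0.6429
Sum of volumes = 161.7014
SG = 196.1 / 161.7014 = 1.213

SG = 1.213


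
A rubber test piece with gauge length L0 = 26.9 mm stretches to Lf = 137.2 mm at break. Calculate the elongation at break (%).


Elongation = (Lf - L0) / L0 * 100
= (137.2 - 26.9) / 26.9 * 100
= 110.3 / 26.9 * 100
= 410.0%

410.0%


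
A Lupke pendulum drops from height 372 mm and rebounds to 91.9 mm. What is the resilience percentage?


Resilience = h_rebound / h_drop * 100
= 91.9 / 372 * 100
= 24.7%

24.7%


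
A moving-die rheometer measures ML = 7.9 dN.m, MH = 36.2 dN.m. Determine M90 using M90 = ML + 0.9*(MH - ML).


M90 = ML + 0.9 * (MH - ML)
M90 = 7.9 + 0.9 * (36.2 - 7.9)
M90 = 7.9 + 0.9 * 28.3
M90 = 33.37 dN.m

33.37 dN.m


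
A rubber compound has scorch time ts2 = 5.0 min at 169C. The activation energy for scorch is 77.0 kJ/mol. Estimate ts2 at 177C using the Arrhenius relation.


Convert temperatures: T1 = 169 + 273.15 = 442.15 K, T2 = 177 + 273.15 = 450.15 K
ts2_new = 5.0 * exp(77000 / 8.314 * (1/450.15 - 1/442.15))
1/T2 - 1/T1 = -4.0194e-05
ts2_new = 3.45 min

3.45 min


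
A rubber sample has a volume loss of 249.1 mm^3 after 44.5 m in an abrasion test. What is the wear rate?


Rate = volume_loss / distance
= 249.1 / 44.5
= 5.598 mm^3/m

5.598 mm^3/m


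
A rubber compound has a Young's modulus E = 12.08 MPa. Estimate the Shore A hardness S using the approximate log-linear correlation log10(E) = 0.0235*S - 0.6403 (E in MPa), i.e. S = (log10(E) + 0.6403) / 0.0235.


log10(E) = 0.0235*S - 0.6403  =>  S = (log10(E) + 0.6403) / 0.0235
log10(12.08) = 1.082067
S = (1.082067 + 0.6403) / 0.0235 = 1.722367 / 0.0235
S = 73.3

Shore A = 73.3


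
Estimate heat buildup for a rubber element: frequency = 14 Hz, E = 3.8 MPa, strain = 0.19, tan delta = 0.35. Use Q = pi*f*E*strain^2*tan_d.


Q = pi * f * E * strain^2 * tan_d
= pi * 14 * 3.8 * 0.19^2 * 0.35
= pi * 14 * 3.8 * 0.0361 * 0.35
= 2.1117

Q = 2.1117


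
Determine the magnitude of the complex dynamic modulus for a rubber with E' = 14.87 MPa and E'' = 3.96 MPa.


|E*| = sqrt(E'^2 + E''^2)
= sqrt(14.87^2 + 3.96^2)
= sqrt(221.1169 + 15.6816)
= 15.388 MPa

15.388 MPa


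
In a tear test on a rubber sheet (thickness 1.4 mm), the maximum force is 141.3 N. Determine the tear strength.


Tear strength = force / thickness
= 141.3 / 1.4
= 100.93 N/mm

100.93 N/mm


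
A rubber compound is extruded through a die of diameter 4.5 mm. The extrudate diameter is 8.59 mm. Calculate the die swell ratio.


Die swell ratio = D_extrudate / D_die
= 8.59 / 4.5
= 1.909

Die swell = 1.909


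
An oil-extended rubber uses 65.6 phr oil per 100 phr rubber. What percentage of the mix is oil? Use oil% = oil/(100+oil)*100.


Oil % = oil / (100 + oil) * 100
= 65.6 / (100 + 65.6) * 100
= 65.6 / 165.6 * 100
= 39.61%

39.61%


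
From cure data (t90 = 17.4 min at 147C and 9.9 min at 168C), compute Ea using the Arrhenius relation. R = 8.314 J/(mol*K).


T1 = 420.15 K, T2 = 441.15 K
1/T1 - 1/T2 = 1.1330e-04
ln(t1/t2) = ln(17.4/9.9) = 0.5639
Ea = 8.314 * 0.5639 / 1.1330e-04 = 41381.9329 J/mol
Ea = 41.38 kJ/mol

41.38 kJ/mol


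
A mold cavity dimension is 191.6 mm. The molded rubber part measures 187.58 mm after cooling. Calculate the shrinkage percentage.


Shrinkage = (mold - part) / mold * 100
= (191.6 - 187.58) / 191.6 * 100
= 4.02 / 191.6 * 100
= 2.1%

2.1%


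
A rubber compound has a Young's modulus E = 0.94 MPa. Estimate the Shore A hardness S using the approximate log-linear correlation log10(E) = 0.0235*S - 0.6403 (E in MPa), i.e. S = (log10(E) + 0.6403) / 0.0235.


log10(E) = 0.0235*S - 0.6403  =>  S = (log10(E) + 0.6403) / 0.0235
log10(0.94) = -0.026872
S = (-0.026872 + 0.6403) / 0.0235 = 0.613428 / 0.0235
S = 26.1

Shore A = 26.1


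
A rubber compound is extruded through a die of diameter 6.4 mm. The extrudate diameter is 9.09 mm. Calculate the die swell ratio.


Die swell ratio = D_extrudate / D_die
= 9.09 / 6.4
= 1.42

Die swell = 1.42


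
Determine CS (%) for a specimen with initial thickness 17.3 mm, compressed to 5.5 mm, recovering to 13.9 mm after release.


CS = (t0 - recovered) / (t0 - ts) * 100
= (17.3 - 13.9) / (17.3 - 5.5) * 100
= 3.4 / 11.8 * 100
= 28.8%

28.8%


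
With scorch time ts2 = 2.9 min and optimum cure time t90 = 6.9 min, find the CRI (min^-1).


CRI = 100 / (t90 - ts2)
= 100 / (6.9 - 2.9)
= 100 / 4.0
= 25.0 min^-1

25.0 min^-1


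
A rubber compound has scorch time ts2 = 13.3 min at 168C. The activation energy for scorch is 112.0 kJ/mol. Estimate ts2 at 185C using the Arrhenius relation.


Convert temperatures: T1 = 168 + 273.15 = 441.15 K, T2 = 185 + 273.15 = 458.15 K
ts2_new = 13.3 * exp(112000 / 8.314 * (1/458.15 - 1/441.15))
1/T2 - 1/T1 = -8.4111e-05
ts2_new = 4.28 min

4.28 min


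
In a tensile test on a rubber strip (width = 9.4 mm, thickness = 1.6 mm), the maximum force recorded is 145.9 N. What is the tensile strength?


Area = width * thickness = 9.4 * 1.6 = 15.04 mm^2
TS = force / area = 145.9 / 15.04 = 9.7 MPa

9.7 MPa


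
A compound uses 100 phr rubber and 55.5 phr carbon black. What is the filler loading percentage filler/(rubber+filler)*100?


Filler % = filler / (rubber + filler) * 100
= 55.5 / (100 + 55.5) * 100
= 55.5 / 155.5 * 100
= 35.69%

35.69%


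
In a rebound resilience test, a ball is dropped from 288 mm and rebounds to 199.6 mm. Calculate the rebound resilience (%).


Resilience = h_rebound / h_drop * 100
= 199.6 / 288 * 100
= 69.3%

69.3%


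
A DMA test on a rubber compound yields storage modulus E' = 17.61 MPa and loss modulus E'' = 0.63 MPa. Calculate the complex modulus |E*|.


|E*| = sqrt(E'^2 + E''^2)
= sqrt(17.61^2 + 0.63^2)
= sqrt(310.1121 + 0.3969)
= 17.621 MPa

17.621 MPa


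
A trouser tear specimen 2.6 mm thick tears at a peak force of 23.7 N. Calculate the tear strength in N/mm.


Tear strength = force / thickness
= 23.7 / 2.6
= 9.12 N/mm

9.12 N/mm


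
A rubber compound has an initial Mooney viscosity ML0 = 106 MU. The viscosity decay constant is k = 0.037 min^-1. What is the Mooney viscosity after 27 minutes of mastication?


ML = ML0 * exp(-k * t)
ML = 106 * exp(-0.037 * 27)
ML = 106 * 0.3682
ML = 39.03 MU

39.03 MU


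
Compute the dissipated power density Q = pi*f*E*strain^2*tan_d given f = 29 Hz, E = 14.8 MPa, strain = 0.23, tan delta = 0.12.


Q = pi * f * E * strain^2 * tan_d
= pi * 29 * 14.8 * 0.23^2 * 0.12
= pi * 29 * 14.8 * 0.0529 * 0.12
= 8.5595

Q = 8.5595


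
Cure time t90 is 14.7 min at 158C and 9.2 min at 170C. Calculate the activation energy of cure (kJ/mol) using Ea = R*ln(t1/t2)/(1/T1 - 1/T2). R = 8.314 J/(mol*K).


T1 = 431.15 K, T2 = 443.15 K
1/T1 - 1/T2 = 6.2806e-05
ln(t1/t2) = ln(14.7/9.2) = 0.4686
Ea = 8.314 * 0.4686 / 6.2806e-05 = 62037.0286 J/mol
Ea = 62.04 kJ/mol

62.04 kJ/mol


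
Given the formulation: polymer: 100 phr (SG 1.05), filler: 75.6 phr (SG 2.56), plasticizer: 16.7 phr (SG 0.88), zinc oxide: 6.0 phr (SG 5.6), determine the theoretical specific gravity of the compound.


Sum of weights = 198.3
Volume contributions:
  polymer: 100/1.05 = 95.2381
  filler: 75.6/2.56 = 29.5312
  plasticizer: 16.7/0.88 = 18.9773
  zinc oxide: 6.0/5.6 = 1.0714
Sum of volumes = 144.8180
SG = 198.3 / 144.8180 = 1.369

SG = 1.369


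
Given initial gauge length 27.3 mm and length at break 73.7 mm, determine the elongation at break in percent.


Elongation = (Lf - L0) / L0 * 100
= (73.7 - 27.3) / 27.3 * 100
= 46.4 / 27.3 * 100
= 170.0%

170.0%


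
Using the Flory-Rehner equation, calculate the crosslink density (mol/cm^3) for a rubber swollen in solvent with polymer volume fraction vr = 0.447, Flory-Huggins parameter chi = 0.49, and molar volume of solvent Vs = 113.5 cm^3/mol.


ln(1 - vr) = ln(1 - 0.447) = -0.5924
Numerator = -((-0.5924) + 0.447 + 0.49 * 0.447^2) = 0.0475
Denominator = 113.5 * (0.447^(1/3) - 0.447/2) = 61.4152
nu = 0.0475 / 61.4152 = 7.7328e-04 mol/cm^3

7.7328e-04 mol/cm^3


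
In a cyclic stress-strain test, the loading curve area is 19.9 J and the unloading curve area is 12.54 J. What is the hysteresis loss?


Hysteresis loss = loading - unloading
= 19.9 - 12.54
= 7.36 J

7.36 J


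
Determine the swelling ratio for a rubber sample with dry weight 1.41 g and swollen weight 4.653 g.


Q = W_swollen / W_dry
Q = 4.653 / 1.41
Q = 3.3

Q = 3.3


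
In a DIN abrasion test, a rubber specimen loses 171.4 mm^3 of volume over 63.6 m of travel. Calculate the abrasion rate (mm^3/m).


Rate = volume_loss / distance
= 171.4 / 63.6
= 2.695 mm^3/m

2.695 mm^3/m


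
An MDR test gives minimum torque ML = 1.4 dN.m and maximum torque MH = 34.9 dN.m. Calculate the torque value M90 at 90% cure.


M90 = ML + 0.9 * (MH - ML)
M90 = 1.4 + 0.9 * (34.9 - 1.4)
M90 = 1.4 + 0.9 * 33.5
M90 = 31.55 dN.m

31.55 dN.m


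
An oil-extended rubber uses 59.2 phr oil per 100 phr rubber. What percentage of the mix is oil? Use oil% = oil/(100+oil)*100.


Oil % = oil / (100 + oil) * 100
= 59.2 / (100 + 59.2) * 100
= 59.2 / 159.2 * 100
= 37.19%

37.19%


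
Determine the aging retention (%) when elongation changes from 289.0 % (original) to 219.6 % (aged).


Retention = aged / original * 100
= 219.6 / 289.0 * 100
= 76.0%

76.0%


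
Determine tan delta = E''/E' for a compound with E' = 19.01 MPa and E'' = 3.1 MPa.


tan delta = E'' / E'
= 3.1 / 19.01
= 0.1631

tan delta = 0.1631


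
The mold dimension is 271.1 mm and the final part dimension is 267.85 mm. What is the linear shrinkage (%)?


Shrinkage = (mold - part) / mold * 100
= (271.1 - 267.85) / 271.1 * 100
= 3.25 / 271.1 * 100
= 1.2%

1.2%


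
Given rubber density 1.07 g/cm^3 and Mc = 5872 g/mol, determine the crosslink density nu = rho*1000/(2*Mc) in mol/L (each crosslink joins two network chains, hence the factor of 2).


nu = rho * 1000 / (2 * Mc)
nu = 1.07 * 1000 / (2 * 5872)
nu = 1070.0 / 11744
nu = 0.0911 mol/L

0.0911 mol/L


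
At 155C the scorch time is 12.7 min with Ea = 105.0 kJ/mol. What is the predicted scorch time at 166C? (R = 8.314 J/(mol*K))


Convert temperatures: T1 = 155 + 273.15 = 428.15 K, T2 = 166 + 273.15 = 439.15 K
ts2_new = 12.7 * exp(105000 / 8.314 * (1/439.15 - 1/428.15))
1/T2 - 1/T1 = -5.8504e-05
ts2_new = 6.07 min

6.07 min


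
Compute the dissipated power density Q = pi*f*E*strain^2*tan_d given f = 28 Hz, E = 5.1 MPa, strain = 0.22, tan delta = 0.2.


Q = pi * f * E * strain^2 * tan_d
= pi * 28 * 5.1 * 0.22^2 * 0.2
= pi * 28 * 5.1 * 0.0484 * 0.2
= 4.3426

Q = 4.3426


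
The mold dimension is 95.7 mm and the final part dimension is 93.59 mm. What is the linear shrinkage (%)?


Shrinkage = (mold - part) / mold * 100
= (95.7 - 93.59) / 95.7 * 100
= 2.11 / 95.7 * 100
= 2.2%

2.2%


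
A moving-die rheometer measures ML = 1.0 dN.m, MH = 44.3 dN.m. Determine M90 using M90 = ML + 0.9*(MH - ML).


M90 = ML + 0.9 * (MH - ML)
M90 = 1.0 + 0.9 * (44.3 - 1.0)
M90 = 1.0 + 0.9 * 43.3
M90 = 39.97 dN.m

39.97 dN.m


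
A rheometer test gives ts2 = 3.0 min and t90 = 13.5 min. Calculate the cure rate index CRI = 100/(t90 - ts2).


CRI = 100 / (t90 - ts2)
= 100 / (13.5 - 3.0)
= 100 / 10.5
= 9.52 min^-1

9.52 min^-1


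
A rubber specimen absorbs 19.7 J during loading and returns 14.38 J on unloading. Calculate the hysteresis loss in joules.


Hysteresis loss = loading - unloading
= 19.7 - 14.38
= 5.32 J

5.32 J


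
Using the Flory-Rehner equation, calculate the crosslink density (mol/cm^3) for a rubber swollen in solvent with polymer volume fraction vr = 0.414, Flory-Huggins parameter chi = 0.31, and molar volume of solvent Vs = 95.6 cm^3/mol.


ln(1 - vr) = ln(1 - 0.414) = -0.5344
Numerator = -((-0.5344) + 0.414 + 0.31 * 0.414^2) = 0.0673
Denominator = 95.6 * (0.414^(1/3) - 0.414/2) = 51.4619
nu = 0.0673 / 51.4619 = 0.0013 mol/cm^3

0.0013 mol/cm^3


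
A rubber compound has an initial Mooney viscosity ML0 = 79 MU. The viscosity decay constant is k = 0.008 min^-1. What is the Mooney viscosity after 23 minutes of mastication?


ML = ML0 * exp(-k * t)
ML = 79 * exp(-0.008 * 23)
ML = 79 * 0.8319
ML = 65.72 MU

65.72 MU


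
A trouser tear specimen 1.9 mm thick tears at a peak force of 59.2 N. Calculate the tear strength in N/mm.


Tear strength = force / thickness
= 59.2 / 1.9
= 31.16 N/mm

31.16 N/mm


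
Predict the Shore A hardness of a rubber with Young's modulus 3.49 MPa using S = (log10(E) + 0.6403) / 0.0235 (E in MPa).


log10(E) = 0.0235*S - 0.6403  =>  S = (log10(E) + 0.6403) / 0.0235
log10(3.49) = 0.542825
S = (0.542825 + 0.6403) / 0.0235 = 1.183125 / 0.0235
S = 50.3

Shore A = 50.3


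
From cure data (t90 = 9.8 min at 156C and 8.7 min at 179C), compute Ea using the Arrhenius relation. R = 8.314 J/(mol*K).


T1 = 429.15 K, T2 = 452.15 K
1/T1 - 1/T2 = 1.1853e-04
ln(t1/t2) = ln(9.8/8.7) = 0.1191
Ea = 8.314 * 0.1191 / 1.1853e-04 = 8350.9788 J/mol
Ea = 8.35 kJ/mol

8.35 kJ/mol


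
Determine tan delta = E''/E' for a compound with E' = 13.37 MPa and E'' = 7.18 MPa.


tan delta = E'' / E'
= 7.18 / 13.37
= 0.537

tan delta = 0.537


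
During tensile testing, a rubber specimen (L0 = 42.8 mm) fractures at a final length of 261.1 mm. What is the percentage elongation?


Elongation = (Lf - L0) / L0 * 100
= (261.1 - 42.8) / 42.8 * 100
= 218.3 / 42.8 * 100
= 510.0%

510.0%


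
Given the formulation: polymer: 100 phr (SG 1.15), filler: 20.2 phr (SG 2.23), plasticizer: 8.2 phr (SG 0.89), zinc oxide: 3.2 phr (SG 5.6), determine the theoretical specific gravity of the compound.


Sum of weights = 131.6
Volume contributions:
  polymer: 100/1.15 = 86.9565
  filler: 20.2/2.23 = 9.0583
  plasticizer: 8.2/0.89 = 9.2135
  zinc oxide: 3.2/5.6 = 0.5714
Sum of volumes = 105.7997
SG = 131.6 / 105.7997 = 1.244

SG = 1.244


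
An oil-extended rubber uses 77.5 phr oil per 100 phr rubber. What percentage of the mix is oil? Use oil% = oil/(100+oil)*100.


Oil % = oil / (100 + oil) * 100
= 77.5 / (100 + 77.5) * 100
= 77.5 / 177.5 * 100
= 43.66%

43.66%


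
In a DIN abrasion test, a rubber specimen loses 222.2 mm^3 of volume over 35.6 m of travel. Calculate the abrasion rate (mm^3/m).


Rate = volume_loss / distance
= 222.2 / 35.6
= 6.242 mm^3/m

6.242 mm^3/m


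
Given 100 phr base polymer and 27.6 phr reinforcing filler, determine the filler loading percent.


Filler % = filler / (rubber + filler) * 100
= 27.6 / (100 + 27.6) * 100
= 27.6 / 127.6 * 100
= 21.63%

21.63%


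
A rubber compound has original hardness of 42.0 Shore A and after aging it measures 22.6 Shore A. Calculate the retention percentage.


Retention = aged / original * 100
= 22.6 / 42.0 * 100
= 53.8%

53.8%


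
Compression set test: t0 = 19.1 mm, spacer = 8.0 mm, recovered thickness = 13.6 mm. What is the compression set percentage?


CS = (t0 - recovered) / (t0 - ts) * 100
= (19.1 - 13.6) / (19.1 - 8.0) * 100
= 5.5 / 11.1 * 100
= 49.5%

49.5%


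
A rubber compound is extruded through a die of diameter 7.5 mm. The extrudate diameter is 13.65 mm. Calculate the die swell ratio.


Die swell ratio = D_extrudate / D_die
= 13.65 / 7.5
= 1.82

Die swell = 1.82


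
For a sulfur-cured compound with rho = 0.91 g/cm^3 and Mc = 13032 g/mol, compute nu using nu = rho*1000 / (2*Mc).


nu = rho * 1000 / (2 * Mc)
nu = 0.91 * 1000 / (2 * 13032)
nu = 910.0 / 26064
nu = 0.0349 mol/L

0.0349 mol/L


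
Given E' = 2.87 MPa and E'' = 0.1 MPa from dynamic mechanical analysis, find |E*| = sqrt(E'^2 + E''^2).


|E*| = sqrt(E'^2 + E''^2)
= sqrt(2.87^2 + 0.1^2)
= sqrt(8.2369 + 0.0100)
= 2.872 MPa

2.872 MPa


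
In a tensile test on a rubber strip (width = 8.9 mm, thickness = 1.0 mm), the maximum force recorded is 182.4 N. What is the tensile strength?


Area = width * thickness = 8.9 * 1.0 = 8.9 mm^2
TS = force / area = 182.4 / 8.9 = 20.49 MPa

20.49 MPa


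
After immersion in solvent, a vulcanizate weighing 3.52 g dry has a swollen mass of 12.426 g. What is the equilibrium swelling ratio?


Q = W_swollen / W_dry
Q = 12.426 / 3.52
Q = 3.53

Q = 3.53


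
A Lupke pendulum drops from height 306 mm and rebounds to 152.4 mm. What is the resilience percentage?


Resilience = h_rebound / h_drop * 100
= 152.4 / 306 * 100
= 49.8%

49.8%


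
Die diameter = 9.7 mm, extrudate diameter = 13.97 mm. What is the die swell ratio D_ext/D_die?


Die swell ratio = D_extrudate / D_die
= 13.97 / 9.7
= 1.44

Die swell = 1.44


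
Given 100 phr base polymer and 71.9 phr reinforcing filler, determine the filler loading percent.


Filler % = filler / (rubber + filler) * 100
= 71.9 / (100 + 71.9) * 100
= 71.9 / 171.9 * 100
= 41.83%

41.83%


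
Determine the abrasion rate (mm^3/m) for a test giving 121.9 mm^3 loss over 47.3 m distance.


Rate = volume_loss / distance
= 121.9 / 47.3
= 2.577 mm^3/m

2.577 mm^3/m


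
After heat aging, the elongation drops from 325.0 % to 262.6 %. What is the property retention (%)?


Retention = aged / original * 100
= 262.6 / 325.0 * 100
= 80.8%

80.8%


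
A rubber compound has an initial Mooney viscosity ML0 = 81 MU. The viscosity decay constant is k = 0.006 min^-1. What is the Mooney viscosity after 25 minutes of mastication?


ML = ML0 * exp(-k * t)
ML = 81 * exp(-0.006 * 25)
ML = 81 * 0.8607
ML = 69.72 MU

69.72 MU


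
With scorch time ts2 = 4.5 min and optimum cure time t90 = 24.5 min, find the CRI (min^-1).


CRI = 100 / (t90 - ts2)
= 100 / (24.5 - 4.5)
= 100 / 20.0
= 5.0 min^-1

5.0 min^-1


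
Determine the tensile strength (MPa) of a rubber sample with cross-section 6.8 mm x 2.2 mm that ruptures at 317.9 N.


Area = width * thickness = 6.8 * 2.2 = 14.96 mm^2
TS = force / area = 317.9 / 14.96 = 21.25 MPa

21.25 MPa


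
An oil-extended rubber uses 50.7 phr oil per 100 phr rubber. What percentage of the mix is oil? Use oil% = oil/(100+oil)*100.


Oil % = oil / (100 + oil) * 100
= 50.7 / (100 + 50.7) * 100
= 50.7 / 150.7 * 100
= 33.64%

33.64%


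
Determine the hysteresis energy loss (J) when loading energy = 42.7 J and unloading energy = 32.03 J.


Hysteresis loss = loading - unloading
= 42.7 - 32.03
= 10.67 J

10.67 J


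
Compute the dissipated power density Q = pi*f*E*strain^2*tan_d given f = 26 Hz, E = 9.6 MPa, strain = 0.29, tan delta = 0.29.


Q = pi * f * E * strain^2 * tan_d
= pi * 26 * 9.6 * 0.29^2 * 0.29
= pi * 26 * 9.6 * 0.0841 * 0.29
= 19.1244

Q = 19.1244


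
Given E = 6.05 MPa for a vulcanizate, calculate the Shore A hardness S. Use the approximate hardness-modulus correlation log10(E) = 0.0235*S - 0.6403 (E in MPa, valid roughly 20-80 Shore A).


log10(E) = 0.0235*S - 0.6403  =>  S = (log10(E) + 0.6403) / 0.0235
log10(6.05) = 0.781755
S = (0.781755 + 0.6403) / 0.0235 = 1.422055 / 0.0235
S = 60.5

Shore A = 60.5


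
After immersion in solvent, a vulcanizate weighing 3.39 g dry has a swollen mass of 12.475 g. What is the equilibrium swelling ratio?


Q = W_swollen / W_dry
Q = 12.475 / 3.39
Q = 3.68

Q = 3.68


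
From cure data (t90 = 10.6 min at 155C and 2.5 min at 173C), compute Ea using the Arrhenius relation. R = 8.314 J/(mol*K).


T1 = 428.15 K, T2 = 446.15 K
1/T1 - 1/T2 = 9.4231e-05
ln(t1/t2) = ln(10.6/2.5) = 1.4446
Ea = 8.314 * 1.4446 / 9.4231e-05 = 127453.2542 J/mol
Ea = 127.45 kJ/mol

127.45 kJ/mol


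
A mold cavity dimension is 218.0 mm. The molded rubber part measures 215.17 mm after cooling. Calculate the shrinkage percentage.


Shrinkage = (mold - part) / mold * 100
= (218.0 - 215.17) / 218.0 * 100
= 2.83 / 218.0 * 100
= 1.3%

1.3%


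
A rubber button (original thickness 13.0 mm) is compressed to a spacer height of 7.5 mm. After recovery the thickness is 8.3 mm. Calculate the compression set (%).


CS = (t0 - recovered) / (t0 - ts) * 100
= (13.0 - 8.3) / (13.0 - 7.5) * 100
= 4.7 / 5.5 * 100
= 85.5%

85.5%


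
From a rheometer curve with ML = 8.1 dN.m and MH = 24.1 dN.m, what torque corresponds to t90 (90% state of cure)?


M90 = ML + 0.9 * (MH - ML)
M90 = 8.1 + 0.9 * (24.1 - 8.1)
M90 = 8.1 + 0.9 * 16.0
M90 = 22.5 dN.m

22.5 dN.m


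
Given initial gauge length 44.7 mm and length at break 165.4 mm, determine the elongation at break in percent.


Elongation = (Lf - L0) / L0 * 100
= (165.4 - 44.7) / 44.7 * 100
= 120.7 / 44.7 * 100
= 270.0%

270.0%


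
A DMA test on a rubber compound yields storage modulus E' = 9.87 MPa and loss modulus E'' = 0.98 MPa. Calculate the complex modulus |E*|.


|E*| = sqrt(E'^2 + E''^2)
= sqrt(9.87^2 + 0.98^2)
= sqrt(97.4169 + 0.9604)
= 9.919 MPa

9.919 MPa


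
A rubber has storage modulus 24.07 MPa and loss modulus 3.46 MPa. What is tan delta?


tan delta = E'' / E'
= 3.46 / 24.07
= 0.1437

tan delta = 0.1437


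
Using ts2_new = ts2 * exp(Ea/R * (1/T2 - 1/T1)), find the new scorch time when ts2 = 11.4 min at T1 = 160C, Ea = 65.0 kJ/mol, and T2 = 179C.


Convert temperatures: T1 = 160 + 273.15 = 433.15 K, T2 = 179 + 273.15 = 452.15 K
ts2_new = 11.4 * exp(65000 / 8.314 * (1/452.15 - 1/433.15))
1/T2 - 1/T1 = -9.7014e-05
ts2_new = 5.34 min

5.34 min


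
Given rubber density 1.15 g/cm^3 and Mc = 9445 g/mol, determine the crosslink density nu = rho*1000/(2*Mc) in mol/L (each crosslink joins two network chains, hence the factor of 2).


nu = rho * 1000 / (2 * Mc)
nu = 1.15 * 1000 / (2 * 9445)
nu = 1150.0 / 18890
nu = 0.0609 mol/L

0.0609 mol/L


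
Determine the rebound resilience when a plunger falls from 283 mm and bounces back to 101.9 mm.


Resilience = h_rebound / h_drop * 100
= 101.9 / 283 * 100
= 36.0%

36.0%


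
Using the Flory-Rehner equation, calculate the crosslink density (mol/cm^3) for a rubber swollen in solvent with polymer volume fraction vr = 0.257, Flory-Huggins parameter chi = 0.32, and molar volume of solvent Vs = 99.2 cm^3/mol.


ln(1 - vr) = ln(1 - 0.257) = -0.2971
Numerator = -((-0.2971) + 0.257 + 0.32 * 0.257^2) = 0.0189
Denominator = 99.2 * (0.257^(1/3) - 0.257/2) = 50.3228
nu = 0.0189 / 50.3228 = 3.7604e-04 mol/cm^3

3.7604e-04 mol/cm^3


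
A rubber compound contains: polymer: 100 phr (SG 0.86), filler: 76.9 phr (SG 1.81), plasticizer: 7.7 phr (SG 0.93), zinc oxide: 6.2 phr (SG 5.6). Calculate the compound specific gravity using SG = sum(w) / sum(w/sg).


Sum of weights = 190.8
Volume contributions:
  polymer: 100/0.86 = 116.2791
  filler: 76.9/1.81 = 42.4862
  plasticizer: 7.7/0.93 = 8.2796
  zinc oxide: 6.2/5.6 = 1.1071
Sum of volumes = 168.1520
SG = 190.8 / 168.1520 = 1.135

SG = 1.135


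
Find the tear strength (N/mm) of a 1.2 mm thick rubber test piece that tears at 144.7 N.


Tear strength = force / thickness
= 144.7 / 1.2
= 120.58 N/mm

120.58 N/mm


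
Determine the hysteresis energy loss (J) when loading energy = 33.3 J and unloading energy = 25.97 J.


Hysteresis loss = loading - unloading
= 33.3 - 25.97
= 7.33 J

7.33 J


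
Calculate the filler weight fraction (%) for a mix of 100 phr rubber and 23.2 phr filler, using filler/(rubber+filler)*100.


Filler % = filler / (rubber + filler) * 100
= 23.2 / (100 + 23.2) * 100
= 23.2 / 123.2 * 100
= 18.83%

18.83%


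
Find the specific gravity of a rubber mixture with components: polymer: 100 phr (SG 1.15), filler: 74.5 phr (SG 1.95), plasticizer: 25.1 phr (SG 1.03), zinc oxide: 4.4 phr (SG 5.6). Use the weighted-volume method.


Sum of weights = 204.0
Volume contributions:
  polymer: 100/1.15 = 86.9565
  filler: 74.5/1.95 = 38.2051
  plasticizer: 25.1/1.03 = 24.3689
  zinc oxide: 4.4/5.6 = 0.7857
Sum of volumes = 150.3163
SG = 204.0 / 150.3163 = 1.357

SG = 1.357


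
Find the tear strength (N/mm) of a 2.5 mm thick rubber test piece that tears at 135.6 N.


Tear strength = force / thickness
= 135.6 / 2.5
= 54.24 N/mm

54.24 N/mm


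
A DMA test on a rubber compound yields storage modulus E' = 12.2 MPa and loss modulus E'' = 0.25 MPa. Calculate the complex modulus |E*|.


|E*| = sqrt(E'^2 + E''^2)
= sqrt(12.2^2 + 0.25^2)
= sqrt(148.8400 + 0.0625)
= 12.203 MPa

12.203 MPa


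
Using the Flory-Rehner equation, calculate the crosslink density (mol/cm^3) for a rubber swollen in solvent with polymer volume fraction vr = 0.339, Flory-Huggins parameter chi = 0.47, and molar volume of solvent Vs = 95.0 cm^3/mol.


ln(1 - vr) = ln(1 - 0.339) = -0.4140
Numerator = -((-0.4140) + 0.339 + 0.47 * 0.339^2) = 0.0210
Denominator = 95.0 * (0.339^(1/3) - 0.339/2) = 50.1380
nu = 0.0210 / 50.1380 = 4.1862e-04 mol/cm^3

4.1862e-04 mol/cm^3


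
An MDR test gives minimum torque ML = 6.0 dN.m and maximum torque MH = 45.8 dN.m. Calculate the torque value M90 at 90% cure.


M90 = ML + 0.9 * (MH - ML)
M90 = 6.0 + 0.9 * (45.8 - 6.0)
M90 = 6.0 + 0.9 * 39.8
M90 = 41.82 dN.m

41.82 dN.m


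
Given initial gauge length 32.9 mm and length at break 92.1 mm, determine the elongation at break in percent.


Elongation = (Lf - L0) / L0 * 100
= (92.1 - 32.9) / 32.9 * 100
= 59.2 / 32.9 * 100
= 179.9%

179.9%


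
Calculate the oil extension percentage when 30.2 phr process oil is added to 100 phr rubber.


Oil % = oil / (100 + oil) * 100
= 30.2 / (100 + 30.2) * 100
= 30.2 / 130.2 * 100
= 23.2%

23.2%


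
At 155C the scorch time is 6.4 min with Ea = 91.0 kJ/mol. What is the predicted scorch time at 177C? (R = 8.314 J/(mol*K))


Convert temperatures: T1 = 155 + 273.15 = 428.15 K, T2 = 177 + 273.15 = 450.15 K
ts2_new = 6.4 * exp(91000 / 8.314 * (1/450.15 - 1/428.15))
1/T2 - 1/T1 = -1.1415e-04
ts2_new = 1.83 min

1.83 min


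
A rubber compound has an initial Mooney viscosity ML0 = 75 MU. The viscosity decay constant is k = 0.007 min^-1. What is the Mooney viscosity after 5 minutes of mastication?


ML = ML0 * exp(-k * t)
ML = 75 * exp(-0.007 * 5)
ML = 75 * 0.9656
ML = 72.42 MU

72.42 MU


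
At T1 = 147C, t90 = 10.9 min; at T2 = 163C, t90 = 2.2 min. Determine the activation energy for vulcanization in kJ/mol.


T1 = 420.15 K, T2 = 436.15 K
1/T1 - 1/T2 = 8.7313e-05
ln(t1/t2) = ln(10.9/2.2) = 1.6003
Ea = 8.314 * 1.6003 / 8.7313e-05 = 152381.8215 J/mol
Ea = 152.38 kJ/mol

152.38 kJ/mol


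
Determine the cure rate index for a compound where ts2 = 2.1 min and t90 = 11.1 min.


CRI = 100 / (t90 - ts2)
= 100 / (11.1 - 2.1)
= 100 / 9.0
= 11.11 min^-1

11.11 min^-1


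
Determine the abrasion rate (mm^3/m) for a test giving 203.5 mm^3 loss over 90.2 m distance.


Rate = volume_loss / distance
= 203.5 / 90.2
= 2.256 mm^3/m

2.256 mm^3/m


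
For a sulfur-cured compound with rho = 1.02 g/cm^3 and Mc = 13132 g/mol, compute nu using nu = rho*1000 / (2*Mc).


nu = rho * 1000 / (2 * Mc)
nu = 1.02 * 1000 / (2 * 13132)
nu = 1020.0 / 26264
nu = 0.0388 mol/L

0.0388 mol/L


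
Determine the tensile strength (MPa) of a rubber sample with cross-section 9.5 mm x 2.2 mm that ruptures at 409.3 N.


Area = width * thickness = 9.5 * 2.2 = 20.9 mm^2
TS = force / area = 409.3 / 20.9 = 19.58 MPa

19.58 MPa


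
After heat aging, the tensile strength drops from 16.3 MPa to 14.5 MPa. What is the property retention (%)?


Retention = aged / original * 100
= 14.5 / 16.3 * 100
= 89.0%

89.0%


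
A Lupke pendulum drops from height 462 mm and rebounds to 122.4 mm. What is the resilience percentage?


Resilience = h_rebound / h_drop * 100
= 122.4 / 462 * 100
= 26.5%

26.5%


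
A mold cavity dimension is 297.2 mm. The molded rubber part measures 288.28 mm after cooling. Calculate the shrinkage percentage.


Shrinkage = (mold - part) / mold * 100
= (297.2 - 288.28) / 297.2 * 100
= 8.92 / 297.2 * 100
= 3.0%

3.0%


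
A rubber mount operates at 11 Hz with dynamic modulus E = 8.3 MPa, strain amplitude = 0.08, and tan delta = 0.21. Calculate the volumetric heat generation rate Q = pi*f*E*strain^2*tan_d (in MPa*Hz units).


Q = pi * f * E * strain^2 * tan_d
= pi * 11 * 8.3 * 0.08^2 * 0.21
= pi * 11 * 8.3 * 0.0064 * 0.21
= 0.3855

Q = 0.3855


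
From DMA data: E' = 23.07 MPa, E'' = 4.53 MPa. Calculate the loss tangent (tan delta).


tan delta = E'' / E'
= 4.53 / 23.07
= 0.1964

tan delta = 0.1964
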